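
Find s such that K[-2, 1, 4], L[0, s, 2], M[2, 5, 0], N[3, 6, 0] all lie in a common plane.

3

Normal to plane KMN: n = (4, -4, 0); plane equation n·P = -12.
Requiring n·L = -12: (-4)s + (0) = -12.
So s = 3.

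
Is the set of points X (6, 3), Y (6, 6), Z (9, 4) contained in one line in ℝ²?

No

XY = (0, 3), XZ = (3, 1).
If collinear, XZ would be a scalar multiple of XY. But (0)·(1) ≠ (3)·(3) (difference -9), so they are not parallel; the points are not collinear.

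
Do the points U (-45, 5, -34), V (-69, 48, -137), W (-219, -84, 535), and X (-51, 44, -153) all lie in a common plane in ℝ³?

No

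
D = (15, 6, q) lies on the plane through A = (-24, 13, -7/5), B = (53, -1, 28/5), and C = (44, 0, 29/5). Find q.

Coplanarity requires AB · (AC × AD) = 0.
AB = (77, -14, 7), AC = (68, -13, 36/5); the triple product is linear in q with coefficient -49 and constant term 98.
Setting it to zero: q = 2.

2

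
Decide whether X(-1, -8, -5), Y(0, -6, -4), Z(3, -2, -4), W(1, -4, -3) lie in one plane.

Yes

A normal to the plane through X, Y, Z is n = XY × XZ = (-4, 3, -2).
The plane has equation n·P = -10. For W: n·W = -10.
Equal, so W lies in the plane and all four are coplanar.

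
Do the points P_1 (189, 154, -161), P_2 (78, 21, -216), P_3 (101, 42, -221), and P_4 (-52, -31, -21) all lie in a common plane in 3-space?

The four points are coplanar iff the 3×3 determinant with rows P_1P_2, P_1P_3, P_1P_4 is zero.
Rows: (-111, -133, -55), (-88, -112, -60), (-241, -185, 140).
Expanding along the first row: (-111)(-26780) − (-133)(-26780) + (-55)(-10712) = 0.
Zero determinant ⇒ coplanar.

Yes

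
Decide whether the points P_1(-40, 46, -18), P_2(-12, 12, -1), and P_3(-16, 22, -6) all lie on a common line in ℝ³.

No

P_1P_2 = (28, -34, 17), P_1P_3 = (24, -24, 12).
P_1P_2 × P_1P_3 = (0, 72, 144).
The cross product is nonzero, so the points do not lie on one line.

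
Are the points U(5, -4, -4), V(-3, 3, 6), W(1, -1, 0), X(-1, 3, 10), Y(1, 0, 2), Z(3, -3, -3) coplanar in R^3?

No

The plane through U, V, W has normal n = UV × UW = (-2, -8, 4) and equation n·P = 6.
Checking the remaining points: n·X = 18, n·Y = 6, n·Z = 6.
Since n·X = 18 ≠ 6, X is off the plane and the points are not all coplanar.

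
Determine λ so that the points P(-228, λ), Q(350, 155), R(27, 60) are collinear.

-15

Collinearity: (P − Q) must be parallel to (R − Q) = (-323, -95).
Cross-multiplying the components: (λ − 155)·(-323) = (-578)·(-95).
Solving gives λ = -15.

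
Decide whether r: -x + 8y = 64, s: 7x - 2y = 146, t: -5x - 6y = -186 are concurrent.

Intersecting r and s: solving the 2×2 system gives (x, y) = (24, 11).
Substitute into t: (-5)(24) + (-6)(11) = -186.
This equals -186, so (24, 11) lies on all three lines and they are concurrent.

Yes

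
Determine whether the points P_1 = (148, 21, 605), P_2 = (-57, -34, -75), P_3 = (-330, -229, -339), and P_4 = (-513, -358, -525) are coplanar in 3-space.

With P_1 as base: P_1P_2 = (-205, -55, -680), P_1P_3 = (-478, -250, -944), P_1P_4 = (-661, -379, -1130).
P_1P_3 × P_1P_4 = (-75276, 83844, 15912).
P_1P_2 · (P_1P_3 × P_1P_4) = 0.
The scalar triple product vanishes, so the four points are coplanar.

Yes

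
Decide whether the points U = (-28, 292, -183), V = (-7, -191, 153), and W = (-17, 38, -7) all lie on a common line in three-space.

No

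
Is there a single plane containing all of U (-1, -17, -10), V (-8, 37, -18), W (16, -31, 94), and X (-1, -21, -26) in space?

The four points are coplanar iff the 3×3 determinant with rows UV, UW, UX is zero.
Rows: (-7, 54, -8), (17, -14, 104), (0, -4, -16).
Expanding along the first row: (-7)(640) − (54)(-272) + (-8)(-68) = 10752.
Nonzero ⇒ not coplanar.

No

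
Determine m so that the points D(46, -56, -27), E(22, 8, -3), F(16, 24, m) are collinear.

Collinearity requires DE × DF = 0; each component is linear in m.
The x-component gives (64)m + (-192) = 0, so m = 3.
The remaining components then also vanish.

3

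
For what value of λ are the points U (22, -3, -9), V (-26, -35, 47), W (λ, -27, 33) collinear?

-14

Direction UV = (-48, -32, 56). From the y-coordinate of W, the parameter along the line is τ = (-27 − (-3))/(-32) = 3/4.
Then λ = 22 + 3/4·(-48) = -14.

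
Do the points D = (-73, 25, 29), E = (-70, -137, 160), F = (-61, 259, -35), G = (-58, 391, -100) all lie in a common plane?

With D as base: DE = (3, -162, 131), DF = (12, 234, -64), DG = (15, 366, -129).
DF × DG = (-6762, 588, 882).
DE · (DF × DG) = 0.
The scalar triple product vanishes, so the four points are coplanar.

Yes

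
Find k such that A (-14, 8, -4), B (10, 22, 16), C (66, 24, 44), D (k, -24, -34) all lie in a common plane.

Normal to plane ABC: n = (352, 448, -736); plane equation n·P = 1600.
Requiring n·D = 1600: (352)k + (14272) = 1600.
So k = -36.

-36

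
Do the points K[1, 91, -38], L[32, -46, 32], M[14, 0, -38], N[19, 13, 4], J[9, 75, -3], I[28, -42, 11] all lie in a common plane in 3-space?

Yes

The plane through K, L, M has normal n = KL × KM = (6370, 910, -1040) and equation n·P = 128700.
Checking the remaining points: n·N = 128700, n·J = 128700, n·I = 128700.
All equal 128700, so all 6 points lie in one plane.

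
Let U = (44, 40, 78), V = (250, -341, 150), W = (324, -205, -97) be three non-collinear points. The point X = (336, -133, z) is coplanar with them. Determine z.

The plane through U, V, W has equation 84315x + 56210y + 56210z = 10342640.
Substituting X: (56210)z + (20853910) = 10342640, so z = -187.

-187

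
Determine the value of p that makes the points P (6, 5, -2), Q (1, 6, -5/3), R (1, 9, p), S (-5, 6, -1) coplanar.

Normal to plane PQS: n = (2/3, 4/3, 6); plane equation n·X = -4/3.
Requiring n·R = -4/3: (6)p + (38/3) = -4/3.
So p = -7/3.

-7/3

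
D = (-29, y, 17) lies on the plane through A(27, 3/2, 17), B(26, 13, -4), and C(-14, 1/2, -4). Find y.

The plane through A, B, C has equation −(525/2)x + 840y + (945/2)z = 2205.
Substituting D: (840)y + (15645) = 2205, so y = -16.

-16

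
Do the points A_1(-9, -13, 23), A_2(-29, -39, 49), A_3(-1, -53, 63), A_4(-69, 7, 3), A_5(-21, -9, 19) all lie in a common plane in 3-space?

The plane through A_1, A_2, A_3 has normal n = A_1A_2 × A_1A_3 = (0, 1008, 1008) and equation n·P = 10080.
Checking the remaining points: n·A_4 = 10080, n·A_5 = 10080.
All equal 10080, so all 5 points lie in one plane.

Yes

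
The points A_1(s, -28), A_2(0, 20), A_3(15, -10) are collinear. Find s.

24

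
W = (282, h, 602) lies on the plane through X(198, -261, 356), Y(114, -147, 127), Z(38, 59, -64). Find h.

-267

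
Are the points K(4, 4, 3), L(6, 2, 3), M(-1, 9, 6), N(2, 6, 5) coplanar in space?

Yes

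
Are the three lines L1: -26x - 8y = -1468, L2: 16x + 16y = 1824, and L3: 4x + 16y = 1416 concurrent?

No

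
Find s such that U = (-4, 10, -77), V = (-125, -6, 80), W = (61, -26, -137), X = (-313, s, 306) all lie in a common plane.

2

Normal to plane UVW: n = (6612, 2945, 5396); plane equation n·P = -412490.
Requiring n·X = -412490: (2945)s + (-418380) = -412490.
So s = 2.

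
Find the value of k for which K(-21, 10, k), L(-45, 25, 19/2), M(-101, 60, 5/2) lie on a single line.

25/2

Collinearity requires KL × KM = 0; each component is linear in k.
The x-component gives (35)k + (-875/2) = 0, so k = 25/2.
The remaining components then also vanish.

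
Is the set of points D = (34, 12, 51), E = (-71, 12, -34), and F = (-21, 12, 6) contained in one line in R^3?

DE = (-105, 0, -85), DF = (-55, 0, -45).
Comparing components 3 and 1: (-85)(-55) − (-105)(-45) = -50 ≠ 0, so DE and DF are not parallel and the points are not collinear.

No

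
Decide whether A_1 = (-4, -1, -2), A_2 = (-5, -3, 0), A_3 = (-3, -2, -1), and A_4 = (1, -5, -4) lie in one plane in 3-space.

No

With A_1 as base: A_1A_2 = (-1, -2, 2), A_1A_3 = (1, -1, 1), A_1A_4 = (5, -4, -2).
A_1A_3 × A_1A_4 = (6, 7, 1).
A_1A_2 · (A_1A_3 × A_1A_4) = -18.
Since -18 ≠ 0, the four points are not coplanar.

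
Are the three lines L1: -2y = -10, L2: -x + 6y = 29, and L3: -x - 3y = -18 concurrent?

No

Intersecting L1 and L2: solving the 2×2 system gives (x, y) = (1, 5).
Substitute into L3: (-1)(1) + (-3)(5) = -16.
But L3 requires -18 ≠ -16, so the three lines have no common point.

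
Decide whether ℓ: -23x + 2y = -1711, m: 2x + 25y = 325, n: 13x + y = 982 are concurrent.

Yes

Intersecting ℓ and m: solving the 2×2 system gives (x, y) = (75, 7).
Substitute into n: (13)(75) + (1)(7) = 982.
This equals 982, so (75, 7) lies on all three lines and they are concurrent.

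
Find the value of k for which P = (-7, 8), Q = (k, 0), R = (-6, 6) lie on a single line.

-3

The three points are collinear iff det[PQ; PR] = 0.
This determinant is linear in k: (-2)k + (-6) = 0, so k = -3.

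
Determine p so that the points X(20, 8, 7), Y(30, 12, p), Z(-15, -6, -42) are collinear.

Direction XZ = (-35, -14, -49). From the x-coordinate of Y, the parameter along the line is τ = (30 − 20)/(-35) = -2/7.
Then p = 7 + (-2/7)·(-49) = 21.

21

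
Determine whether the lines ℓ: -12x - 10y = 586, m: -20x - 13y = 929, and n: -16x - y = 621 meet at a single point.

Yes

The three lines meet at one point iff the augmented coefficient matrix [aᵢ bᵢ cᵢ] has rank < 3, i.e. its determinant vanishes.
Here the determinant is 0.
It vanishes, so the lines are concurrent at (-38, -13).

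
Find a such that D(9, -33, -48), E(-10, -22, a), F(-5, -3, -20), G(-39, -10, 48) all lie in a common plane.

-10

Coplanarity ⇔ det[DE; DF; DG] = 0.
Expanding, this is linear in a: (1118)a + (11180) = 0.
So a = -10.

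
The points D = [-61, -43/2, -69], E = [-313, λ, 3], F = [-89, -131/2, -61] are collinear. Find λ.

Direction DF = (-28, -44, 8). From the x-coordinate of E, the parameter along the line is τ = (-313 − (-61))/(-28) = 9.
Then λ = (-43/2) + 9·(-44) = -835/2.

-835/2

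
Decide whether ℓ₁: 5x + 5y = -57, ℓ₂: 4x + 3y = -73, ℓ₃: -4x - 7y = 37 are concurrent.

No

Intersecting ℓ₁ and ℓ₂: solving the 2×2 system gives (x, y) = (-194/5, 137/5).
Substitute into ℓ₃: (-4)(-194/5) + (-7)(137/5) = -183/5.
But ℓ₃ requires 37 ≠ -183/5, so the three lines have no common point.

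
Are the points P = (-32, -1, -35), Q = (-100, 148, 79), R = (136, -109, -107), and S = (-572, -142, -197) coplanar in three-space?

Yes

A normal to the plane through P, Q, R is n = PQ × PR = (1584, 14256, -17688).
The plane has equation n·X = 554136. For S: n·S = 554136.
Equal, so S lies in the plane and all four are coplanar.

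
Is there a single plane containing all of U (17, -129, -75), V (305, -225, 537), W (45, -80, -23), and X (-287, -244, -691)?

The four points are coplanar iff the 3×3 determinant with rows UV, UW, UX is zero.
Rows: (288, -96, 612), (28, 49, 52), (-304, -115, -616).
Expanding along the first row: (288)(-24204) − (-96)(-1440) + (612)(11676) = 36720.
Nonzero ⇒ not coplanar.

No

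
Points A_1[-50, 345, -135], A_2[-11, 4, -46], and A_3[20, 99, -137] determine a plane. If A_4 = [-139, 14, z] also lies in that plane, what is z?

Coplanarity requires A_1A_2 · (A_1A_3 × A_1A_4) = 0.
A_1A_2 = (39, -341, 89), A_1A_3 = (70, -246, -2); the triple product is linear in z with coefficient 14276 and constant term -2169952.
Setting it to zero: z = 152.

152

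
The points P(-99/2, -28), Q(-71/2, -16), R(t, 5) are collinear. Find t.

-11

The three points are collinear iff det[PQ; PR] = 0.
This determinant is linear in t: (-12)t + (-132) = 0, so t = -11.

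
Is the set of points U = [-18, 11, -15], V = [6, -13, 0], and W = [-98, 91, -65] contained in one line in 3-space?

Yes

UV = (24, -24, 15), UW = (-80, 80, -50).
UV × UW = (0, 0, 0).
The cross product vanishes, so the three points are collinear.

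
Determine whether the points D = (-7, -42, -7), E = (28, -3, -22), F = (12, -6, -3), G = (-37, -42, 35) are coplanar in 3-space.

No

A normal to the plane through D, E, F is n = DE × DF = (696, -425, 519).
The plane has equation n·P = 9345. For G: n·G = 10263.
10263 ≠ 9345, so G is off the plane.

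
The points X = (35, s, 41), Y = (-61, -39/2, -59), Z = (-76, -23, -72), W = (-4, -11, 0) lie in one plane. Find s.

-11/2

The points are coplanar iff XY · (XZ × XW) = 0.
Expanding, this is linear in s: (-144)s + (-792) = 0.
So s = -11/2.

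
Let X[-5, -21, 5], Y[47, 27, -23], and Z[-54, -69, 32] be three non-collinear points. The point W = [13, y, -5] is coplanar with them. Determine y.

Coplanarity requires XY · (XZ × XW) = 0.
XY = (52, 48, -28), XZ = (-49, -48, 27); the triple product is linear in y with coefficient -32 and constant term -96.
Setting it to zero: y = -3.

-3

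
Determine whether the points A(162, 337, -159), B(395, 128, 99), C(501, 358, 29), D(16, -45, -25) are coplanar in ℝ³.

The four points are coplanar iff the 3×3 determinant with rows AB, AC, AD is zero.
Rows: (233, -209, 258), (339, 21, 188), (-146, -382, 134).
Expanding along the first row: (233)(74630) − (-209)(72874) + (258)(-126432) = 0.
Zero determinant ⇒ coplanar.

Yes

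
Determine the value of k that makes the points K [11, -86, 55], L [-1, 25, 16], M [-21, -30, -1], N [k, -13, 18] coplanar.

-5

Coplanarity ⇔ det[KL; KM; KN] = 0.
Expanding, this is linear in k: (-4032)k + (-20160) = 0.
So k = -5.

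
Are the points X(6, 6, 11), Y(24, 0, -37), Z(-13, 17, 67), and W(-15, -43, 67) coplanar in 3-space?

With X as base: XY = (18, -6, -48), XZ = (-19, 11, 56), XW = (-21, -49, 56).
XZ × XW = (3360, -112, 1162).
XY · (XZ × XW) = 5376.
Since 5376 ≠ 0, the four points are not coplanar.

No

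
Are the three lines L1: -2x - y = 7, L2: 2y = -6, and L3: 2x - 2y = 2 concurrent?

Yes

The three lines meet at one point iff the augmented coefficient matrix [aᵢ bᵢ cᵢ] has rank < 3, i.e. its determinant vanishes.
Here the determinant is 0.
It vanishes, so the lines are concurrent at (-2, -3).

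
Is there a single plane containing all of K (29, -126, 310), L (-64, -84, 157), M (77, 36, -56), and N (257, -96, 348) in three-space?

No

With K as base: KL = (-93, 42, -153), KM = (48, 162, -366), KN = (228, 30, 38).
KM × KN = (17136, -85272, -35496).
KL · (KM × KN) = 255816.
Since 255816 ≠ 0, the four points are not coplanar.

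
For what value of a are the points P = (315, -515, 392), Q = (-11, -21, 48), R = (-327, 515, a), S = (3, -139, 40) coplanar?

Normal to plane PQS: n = (-44544, -7424, 31552); plane equation n·X = 2160384.
Requiring n·R = 2160384: (31552)a + (10742528) = 2160384.
So a = -272.

-272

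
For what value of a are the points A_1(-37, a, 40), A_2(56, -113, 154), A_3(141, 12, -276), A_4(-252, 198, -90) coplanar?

-2

The points are coplanar iff A_1A_2 · (A_1A_3 × A_1A_4) = 0.
Expanding, this is linear in a: (-153180)a + (-306360) = 0.
So a = -2.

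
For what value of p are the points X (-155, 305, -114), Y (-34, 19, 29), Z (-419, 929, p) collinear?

Direction XY = (121, -286, 143). From the x-coordinate of Z, the parameter along the line is τ = (-419 − (-155))/121 = -24/11.
Then p = (-114) + (-24/11)·(143) = -426.

-426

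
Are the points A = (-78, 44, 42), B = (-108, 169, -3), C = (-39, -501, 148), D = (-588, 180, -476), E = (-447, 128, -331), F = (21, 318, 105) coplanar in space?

The plane through A, B, C has normal n = AB × AC = (-11275, 1425, 11475) and equation n·P = 1424100.
Checking the remaining points: n·D = 1424100, n·E = 1424100, n·F = 1421250.
Since n·F = 1421250 ≠ 1424100, F is off the plane and the points are not all coplanar.

No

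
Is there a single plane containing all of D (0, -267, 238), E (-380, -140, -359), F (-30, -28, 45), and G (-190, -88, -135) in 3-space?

No

The four points are coplanar iff the 3×3 determinant with rows DE, DF, DG is zero.
Rows: (-380, 127, -597), (-30, 239, -193), (-190, 179, -373).
Expanding along the first row: (-380)(-54600) − (127)(-25480) + (-597)(40040) = 80080.
Nonzero ⇒ not coplanar.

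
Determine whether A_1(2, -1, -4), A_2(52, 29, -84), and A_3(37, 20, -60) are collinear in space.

A_1A_2 = (50, 30, -80), A_1A_3 = (35, 21, -56).
Each component of A_1A_3 is 7/10 times the corresponding component of A_1A_2, so A_1A_3 = 7/10·A_1A_2 and the points are collinear.

Yes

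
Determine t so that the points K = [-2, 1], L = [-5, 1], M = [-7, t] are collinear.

1

Collinearity: (M − K) must be parallel to (L − K) = (-3, 0).
Cross-multiplying the components: (t − 1)·(-3) = (-5)·(0).
Solving gives t = 1.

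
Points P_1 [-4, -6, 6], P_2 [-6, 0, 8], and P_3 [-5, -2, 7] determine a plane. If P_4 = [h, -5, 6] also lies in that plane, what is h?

-4

The plane through P_1, P_2, P_3 has equation −2x − 2z = -4.
Substituting P_4: (-2)h + (-12) = -4, so h = -4.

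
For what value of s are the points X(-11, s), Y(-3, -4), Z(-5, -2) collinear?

Collinearity: (X − Y) must be parallel to (Z − Y) = (-2, 2).
Cross-multiplying the components: (s − (-4))·(-2) = (-8)·(2).
Solving gives s = 4.

4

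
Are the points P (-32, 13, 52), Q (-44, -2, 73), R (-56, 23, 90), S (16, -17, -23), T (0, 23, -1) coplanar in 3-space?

The plane through P, Q, R has normal n = PQ × PR = (-780, -48, -480) and equation n·X = -624.
Checking the remaining points: n·S = -624, n·T = -624.
All equal -624, so all 5 points lie in one plane.

Yes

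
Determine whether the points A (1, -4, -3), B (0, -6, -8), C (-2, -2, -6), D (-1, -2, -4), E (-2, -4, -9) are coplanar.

Yes

The plane through A, B, C has normal n = AB × AC = (16, 12, -8) and equation n·P = -8.
Checking the remaining points: n·D = -8, n·E = -8.
All equal -8, so all 5 points lie in one plane.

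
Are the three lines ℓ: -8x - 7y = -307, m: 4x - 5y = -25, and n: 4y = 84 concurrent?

Yes

The three lines meet at one point iff the augmented coefficient matrix [aᵢ bᵢ cᵢ] has rank < 3, i.e. its determinant vanishes.
Here the determinant is 0.
It vanishes, so the lines are concurrent at (20, 21).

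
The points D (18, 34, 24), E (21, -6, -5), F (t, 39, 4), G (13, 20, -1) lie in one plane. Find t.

Normal to plane DEG: n = (594, 220, -242); plane equation n·P = 12364.
Requiring n·F = 12364: (594)t + (7612) = 12364.
So t = 8.

8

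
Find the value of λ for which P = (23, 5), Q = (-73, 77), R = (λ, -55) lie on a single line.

Collinearity: (R − P) must be parallel to (Q − P) = (-96, 72).
Cross-multiplying the components: (λ − 23)·(72) = (-60)·(-96).
Solving gives λ = 103.

103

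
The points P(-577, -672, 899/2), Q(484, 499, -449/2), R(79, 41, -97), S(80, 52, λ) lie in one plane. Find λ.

Normal to plane PQR: n = (-318779/2, 275385/2, -11683); plane equation n·X = -5813127.
Requiring n·S = -5813127: (-11683)λ + (-5591150) = -5813127.
So λ = 19.

19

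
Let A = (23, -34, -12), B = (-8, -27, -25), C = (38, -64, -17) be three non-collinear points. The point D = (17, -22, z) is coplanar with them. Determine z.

-10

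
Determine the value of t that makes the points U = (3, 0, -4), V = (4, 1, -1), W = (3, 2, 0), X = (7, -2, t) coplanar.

-4

Coplanarity ⇔ det[UV; UW; UX] = 0.
Expanding, this is linear in t: (2)t + (8) = 0.
So t = -4.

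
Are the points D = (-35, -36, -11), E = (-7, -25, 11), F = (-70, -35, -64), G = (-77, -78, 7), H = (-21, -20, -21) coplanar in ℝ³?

No

The plane through D, E, F has normal n = DE × DF = (-605, 714, 413) and equation n·P = -9072.
Checking the remaining points: n·G = -6216, n·H = -10248.
Since n·G = -6216 ≠ -9072, G is off the plane and the points are not all coplanar.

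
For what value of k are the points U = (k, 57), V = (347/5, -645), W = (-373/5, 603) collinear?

-58/5

The three points are collinear iff det[UV; UW] = 0.
This determinant is linear in k: (-1248)k + (-72384/5) = 0, so k = -58/5.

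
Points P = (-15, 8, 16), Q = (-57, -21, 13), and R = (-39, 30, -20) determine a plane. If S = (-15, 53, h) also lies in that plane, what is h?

-24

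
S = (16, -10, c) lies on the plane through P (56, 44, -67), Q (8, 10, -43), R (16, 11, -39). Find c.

The plane through P, Q, R has equation −160x + 384y + 224z = -7072.
Substituting S: (224)c + (-6400) = -7072, so c = -3.

-3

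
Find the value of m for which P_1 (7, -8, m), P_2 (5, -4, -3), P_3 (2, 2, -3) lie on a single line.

-3

Collinearity requires P_1P_2 × P_1P_3 = 0; each component is linear in m.
The x-component gives (6)m + (18) = 0, so m = -3.
The remaining components then also vanish.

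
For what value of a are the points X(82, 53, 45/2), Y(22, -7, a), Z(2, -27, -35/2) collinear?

Direction XZ = (-80, -80, -40). From the x-coordinate of Y, the parameter along the line is τ = (22 − 82)/(-80) = 3/4.
Then a = 45/2 + 3/4·(-40) = -15/2.

-15/2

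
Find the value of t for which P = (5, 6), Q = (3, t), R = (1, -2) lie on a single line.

2

Collinearity: (Q − P) must be parallel to (R − P) = (-4, -8).
Cross-multiplying the components: (t − 6)·(-4) = (-2)·(-8).
Solving gives t = 2.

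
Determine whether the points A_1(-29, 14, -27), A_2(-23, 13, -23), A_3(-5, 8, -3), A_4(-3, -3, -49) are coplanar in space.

A normal to the plane through A_1, A_2, A_3 is n = A_1A_2 × A_1A_3 = (0, -48, -12).
The plane has equation n·P = -348. For A_4: n·A_4 = 732.
732 ≠ -348, so A_4 is off the plane.

No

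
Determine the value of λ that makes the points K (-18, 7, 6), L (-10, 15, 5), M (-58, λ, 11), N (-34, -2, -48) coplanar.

The points are coplanar iff KL · (KM × KN) = 0.
Expanding, this is linear in λ: (-448)λ + (-14784) = 0.
So λ = -33.

-33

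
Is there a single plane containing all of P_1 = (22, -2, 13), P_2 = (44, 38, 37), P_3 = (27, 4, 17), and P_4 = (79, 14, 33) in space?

With P_1 as base: P_1P_2 = (22, 40, 24), P_1P_3 = (5, 6, 4), P_1P_4 = (57, 16, 20).
P_1P_3 × P_1P_4 = (56, 128, -262).
P_1P_2 · (P_1P_3 × P_1P_4) = 64.
Since 64 ≠ 0, the four points are not coplanar.

No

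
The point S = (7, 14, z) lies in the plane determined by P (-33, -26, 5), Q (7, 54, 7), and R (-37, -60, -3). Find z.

-5

A normal to the plane is n = PQ × PR = (-572, 312, -1040).
S lies in the plane iff n · PS = 0.
This gives (-1040)z + (-5200) = 0, so z = -5.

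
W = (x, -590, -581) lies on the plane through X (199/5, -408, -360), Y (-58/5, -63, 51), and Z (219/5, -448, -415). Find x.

Coplanarity requires XY · (XZ × XW) = 0.
XY = (-257/5, 345, 411), XZ = (4, -40, -55); the triple product is linear in x with coefficient -2535 and constant term 166803.
Setting it to zero: x = 329/5.

329/5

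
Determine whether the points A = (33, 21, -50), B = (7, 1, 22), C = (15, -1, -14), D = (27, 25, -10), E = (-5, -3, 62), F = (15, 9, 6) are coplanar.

The plane through A, B, C has normal n = AB × AC = (864, -360, 212) and equation n·P = 10352.
Checking the remaining points: n·D = 12208, n·E = 9904, n·F = 10992.
Since n·D = 12208 ≠ 10352, D is off the plane and the points are not all coplanar.

No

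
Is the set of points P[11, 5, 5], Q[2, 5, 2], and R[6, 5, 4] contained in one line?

No

PQ = (-9, 0, -3), PR = (-5, 0, -1).
PQ × PR = (0, 6, 0).
The cross product is nonzero, so the points do not lie on one line.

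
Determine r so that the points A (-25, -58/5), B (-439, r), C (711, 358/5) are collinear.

-292/5

The three points are collinear iff det[AB; AC] = 0.
This determinant is linear in r: (-736)r + (-214912/5) = 0, so r = -292/5.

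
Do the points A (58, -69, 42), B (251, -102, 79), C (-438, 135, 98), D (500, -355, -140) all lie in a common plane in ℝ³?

Yes

A normal to the plane through A, B, C is n = AB × AC = (-9396, -29160, 23004).
The plane has equation n·P = 2433240. For D: n·D = 2433240.
Equal, so D lies in the plane and all four are coplanar.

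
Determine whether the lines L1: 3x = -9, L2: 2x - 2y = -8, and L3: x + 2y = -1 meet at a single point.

Yes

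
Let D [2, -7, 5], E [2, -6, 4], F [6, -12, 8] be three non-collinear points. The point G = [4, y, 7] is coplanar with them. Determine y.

-10

The plane through D, E, F has equation −2x − 4y − 4z = 4.
Substituting G: (-4)y + (-36) = 4, so y = -10.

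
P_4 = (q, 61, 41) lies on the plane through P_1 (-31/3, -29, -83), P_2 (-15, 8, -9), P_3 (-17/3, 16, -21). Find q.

-1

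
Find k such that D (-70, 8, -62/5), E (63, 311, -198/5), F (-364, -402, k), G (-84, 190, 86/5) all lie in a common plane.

401/5

Normal to plane DEG: n = (69596/5, -3556, 28448); plane equation n·P = -6777736/5.
Requiring n·F = -6777736/5: (28448)k + (-18185384/5) = -6777736/5.
So k = 401/5.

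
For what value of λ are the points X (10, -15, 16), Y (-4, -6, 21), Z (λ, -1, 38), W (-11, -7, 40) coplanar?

-18

Normal to plane XYW: n = (176, 231, 77); plane equation n·P = -473.
Requiring n·Z = -473: (176)λ + (2695) = -473.
So λ = -18.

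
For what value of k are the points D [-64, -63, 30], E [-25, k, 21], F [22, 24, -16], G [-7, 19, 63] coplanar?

-19

Normal to plane DFG: n = (6643, -5460, 2093); plane equation n·P = -18382.
Requiring n·E = -18382: (-5460)k + (-122122) = -18382.
So k = -19.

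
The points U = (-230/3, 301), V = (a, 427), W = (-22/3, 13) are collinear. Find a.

-107

Collinearity: (V − U) must be parallel to (W − U) = (208/3, -288).
Cross-multiplying the components: (a − (-230/3))·(-288) = (126)·(208/3).
Solving gives a = -107.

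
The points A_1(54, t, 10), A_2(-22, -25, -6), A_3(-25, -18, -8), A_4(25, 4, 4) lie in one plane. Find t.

23

Coplanarity ⇔ det[A_1A_2; A_1A_3; A_1A_4] = 0.
Expanding, this is linear in t: (64)t + (-1472) = 0.
So t = 23.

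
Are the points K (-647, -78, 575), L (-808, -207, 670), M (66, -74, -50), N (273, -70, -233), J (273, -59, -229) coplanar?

The plane through K, L, M has normal n = KL × KM = (80245, -32890, 91333) and equation n·P = 3163380.
Checking the remaining points: n·N = 2928596, n·J = 2932138.
Since n·N = 2928596 ≠ 3163380, N is off the plane and the points are not all coplanar.

No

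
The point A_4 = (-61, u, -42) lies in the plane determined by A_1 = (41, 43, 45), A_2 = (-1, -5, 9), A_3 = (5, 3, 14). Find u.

A normal to the plane is n = A_1A_2 × A_1A_3 = (48, -6, -48).
A_4 lies in the plane iff n · A_1A_4 = 0.
This gives (-6)u + (-462) = 0, so u = -77.

-77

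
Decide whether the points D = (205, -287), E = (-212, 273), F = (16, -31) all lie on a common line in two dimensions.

DE = (-417, 560), DF = (-189, 256).
det[DE; DF] = (-417)(256) − (560)(-189) = -912.
The determinant is nonzero, so they are not collinear.

No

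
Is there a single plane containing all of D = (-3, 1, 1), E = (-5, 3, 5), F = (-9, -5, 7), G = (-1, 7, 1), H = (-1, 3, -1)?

Yes

The plane through D, E, F has normal n = DE × DF = (36, -12, 24) and equation n·P = -96.
Checking the remaining points: n·G = -96, n·H = -96.
All equal -96, so all 5 points lie in one plane.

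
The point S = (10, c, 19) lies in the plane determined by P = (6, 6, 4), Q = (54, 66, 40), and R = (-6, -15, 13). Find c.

7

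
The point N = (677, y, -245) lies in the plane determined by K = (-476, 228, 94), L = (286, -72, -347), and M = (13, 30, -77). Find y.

The plane through K, L, M has equation −36018x − 85347y − 4176z = -2707092.
Substituting N: (-85347)y + (-23361066) = -2707092, so y = -242.

-242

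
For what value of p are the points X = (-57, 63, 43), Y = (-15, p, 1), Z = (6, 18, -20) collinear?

Collinearity requires XY × XZ = 0; each component is linear in p.
The x-component gives (-63)p + (2079) = 0, so p = 33.
The remaining components then also vanish.

33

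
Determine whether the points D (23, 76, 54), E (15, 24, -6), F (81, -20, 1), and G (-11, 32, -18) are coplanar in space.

With D as base: DE = (-8, -52, -60), DF = (58, -96, -53), DG = (-34, -44, -72).
DF × DG = (4580, 5978, -5816).
DE · (DF × DG) = 1464.
Since 1464 ≠ 0, the four points are not coplanar.

No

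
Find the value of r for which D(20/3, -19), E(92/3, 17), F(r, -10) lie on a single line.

The three points are collinear iff det[DE; DF] = 0.
This determinant is linear in r: (-36)r + (456) = 0, so r = 38/3.

38/3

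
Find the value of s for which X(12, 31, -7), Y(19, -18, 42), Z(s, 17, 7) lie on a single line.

Collinearity requires XY × XZ = 0; each component is linear in s.
The y-component gives (49)s + (-686) = 0, so s = 14.
The remaining components then also vanish.

14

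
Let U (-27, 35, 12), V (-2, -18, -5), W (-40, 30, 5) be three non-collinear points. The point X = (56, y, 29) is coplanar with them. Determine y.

10

A normal to the plane is n = UV × UW = (286, 396, -814).
X lies in the plane iff n · UX = 0.
This gives (396)y + (-3960) = 0, so y = 10.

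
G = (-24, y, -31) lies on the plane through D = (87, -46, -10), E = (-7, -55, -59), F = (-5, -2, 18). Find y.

-31

A normal to the plane is n = DE × DF = (1904, 7140, -4964).
G lies in the plane iff n · DG = 0.
This gives (7140)y + (221340) = 0, so y = -31.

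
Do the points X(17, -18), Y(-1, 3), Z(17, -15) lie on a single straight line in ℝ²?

XY = (-18, 21), XZ = (0, 3).
If collinear, XZ would be a scalar multiple of XY. But (-18)·(3) ≠ (21)·(0) (difference -54), so they are not parallel; the points are not collinear.

No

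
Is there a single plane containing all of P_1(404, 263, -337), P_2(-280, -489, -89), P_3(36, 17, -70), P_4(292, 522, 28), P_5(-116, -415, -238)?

No

The plane through P_1, P_2, P_3 has normal n = P_1P_2 × P_1P_3 = (-139776, 91364, -108472) and equation n·P = 4114292.
Checking the remaining points: n·P_4 = 3840200, n·P_5 = 4114292.
Since n·P_4 = 3840200 ≠ 4114292, P_4 is off the plane and the points are not all coplanar.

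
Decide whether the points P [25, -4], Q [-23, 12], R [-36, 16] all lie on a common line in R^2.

PQ = (-48, 16), PR = (-61, 20).
Twice the signed area of △PQR is (-48)(20) − (16)(-61) = 16.
The area is nonzero, so the three points are not collinear.

No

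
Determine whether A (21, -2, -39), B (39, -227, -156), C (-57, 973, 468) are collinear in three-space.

Yes

AB = (18, -225, -117), AC = (-78, 975, 507).
AB × AC = (0, 0, 0).
The cross product vanishes, so the three points are collinear.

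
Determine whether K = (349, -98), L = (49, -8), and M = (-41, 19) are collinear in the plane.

KL = (-300, 90), KM = (-390, 117).
det[KL; KM] = (-300)(117) − (90)(-390) = 0.
The determinant is zero, so the points are collinear.

Yes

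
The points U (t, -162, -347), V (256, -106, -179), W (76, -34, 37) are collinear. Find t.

Collinearity requires UV × UW = 0; each component is linear in t.
The y-component gives (216)t + (-85536) = 0, so t = 396.
The remaining components then also vanish.

396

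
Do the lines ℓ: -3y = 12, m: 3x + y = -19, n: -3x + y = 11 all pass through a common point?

Yes

The three lines meet at one point iff the augmented coefficient matrix [aᵢ bᵢ cᵢ] has rank < 3, i.e. its determinant vanishes.
Here the determinant is 0.
It vanishes, so the lines are concurrent at (-5, -4).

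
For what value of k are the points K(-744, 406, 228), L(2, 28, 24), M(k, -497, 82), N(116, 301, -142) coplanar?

The points are coplanar iff KL · (KM × KN) = 0.
Expanding, this is linear in k: (-118440)k + (38729880) = 0.
So k = 327.

327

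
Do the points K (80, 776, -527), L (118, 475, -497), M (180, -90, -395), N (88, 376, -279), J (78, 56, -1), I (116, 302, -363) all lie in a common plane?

The plane through K, L, M has normal n = KL × KM = (-13752, -2016, -2808) and equation n·P = -1184760.
Checking the remaining points: n·N = -1184760, n·J = -1182744, n·I = -1184760.
Since n·J = -1182744 ≠ -1184760, J is off the plane and the points are not all coplanar.

No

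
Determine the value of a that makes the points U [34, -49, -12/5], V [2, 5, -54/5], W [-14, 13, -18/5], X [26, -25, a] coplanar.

Normal to plane UVW: n = (456, 1824/5, 608); plane equation n·P = -19152/5.
Requiring n·X = -19152/5: (608)a + (2736) = -19152/5.
So a = -54/5.

-54/5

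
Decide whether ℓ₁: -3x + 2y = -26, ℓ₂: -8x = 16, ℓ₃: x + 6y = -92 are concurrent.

No

Intersecting ℓ₁ and ℓ₂: solving the 2×2 system gives (x, y) = (-2, -16).
Substitute into ℓ₃: (1)(-2) + (6)(-16) = -98.
But ℓ₃ requires -92 ≠ -98, so the three lines have no common point.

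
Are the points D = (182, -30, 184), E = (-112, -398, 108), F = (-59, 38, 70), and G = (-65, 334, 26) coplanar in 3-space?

Yes

With D as base: DE = (-294, -368, -76), DF = (-241, 68, -114), DG = (-247, 364, -158).
DF × DG = (30752, -9920, -70928).
DE · (DF × DG) = 0.
The scalar triple product vanishes, so the four points are coplanar.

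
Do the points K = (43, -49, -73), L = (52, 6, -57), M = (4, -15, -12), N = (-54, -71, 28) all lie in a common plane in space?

A normal to the plane through K, L, M is n = KL × KM = (2811, -1173, 2451).
The plane has equation n·P = -573. For N: n·N = 117.
117 ≠ -573, so N is off the plane.

No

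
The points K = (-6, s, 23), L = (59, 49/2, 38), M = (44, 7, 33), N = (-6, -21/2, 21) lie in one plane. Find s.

7

Coplanarity ⇔ det[KL; KM; KN] = 0.
Expanding, this is linear in s: (-70)s + (490) = 0.
So s = 7.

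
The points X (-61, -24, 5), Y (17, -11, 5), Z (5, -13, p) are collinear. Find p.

5

Collinearity requires XY × XZ = 0; each component is linear in p.
The x-component gives (13)p + (-65) = 0, so p = 5.
The remaining components then also vanish.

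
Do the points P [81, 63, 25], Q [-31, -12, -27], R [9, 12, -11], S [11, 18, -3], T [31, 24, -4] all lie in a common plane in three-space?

No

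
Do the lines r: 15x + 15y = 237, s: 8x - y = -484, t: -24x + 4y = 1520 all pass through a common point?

No

Lines aᵢx + bᵢy = cᵢ with pairwise distinct directions are concurrent exactly when det[aᵢ bᵢ cᵢ] = 0.
Here the determinant is -24.
Nonzero, so no common point exists.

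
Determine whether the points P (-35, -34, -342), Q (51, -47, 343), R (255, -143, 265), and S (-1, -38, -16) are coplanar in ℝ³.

No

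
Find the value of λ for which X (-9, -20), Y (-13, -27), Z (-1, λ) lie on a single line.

-6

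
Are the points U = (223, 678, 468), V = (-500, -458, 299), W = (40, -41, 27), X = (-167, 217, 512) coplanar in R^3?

With U as base: UV = (-723, -1136, -169), UW = (-183, -719, -441), UX = (-390, -461, 44).
UW × UX = (-234937, 180042, -196047).
UV · (UW × UX) = -1536318.
Since -1536318 ≠ 0, the four points are not coplanar.

No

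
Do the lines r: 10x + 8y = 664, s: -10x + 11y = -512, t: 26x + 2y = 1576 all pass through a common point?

Yes

The three lines meet at one point iff the augmented coefficient matrix [aᵢ bᵢ cᵢ] has rank < 3, i.e. its determinant vanishes.
Here the determinant is 0.
It vanishes, so the lines are concurrent at (60, 8).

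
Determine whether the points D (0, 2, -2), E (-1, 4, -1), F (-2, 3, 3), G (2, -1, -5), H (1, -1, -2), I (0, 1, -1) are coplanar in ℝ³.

Yes

The plane through D, E, F has normal n = DE × DF = (9, 3, 3) and equation n·P = 0.
Checking the remaining points: n·G = 0, n·H = 0, n·I = 0.
All equal 0, so all 6 points lie in one plane.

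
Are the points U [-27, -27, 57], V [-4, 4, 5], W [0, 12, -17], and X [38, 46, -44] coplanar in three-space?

With U as base: UV = (23, 31, -52), UW = (27, 39, -74), UX = (65, 73, -101).
UW × UX = (1463, -2083, -564).
UV · (UW × UX) = -1596.
Since -1596 ≠ 0, the four points are not coplanar.

No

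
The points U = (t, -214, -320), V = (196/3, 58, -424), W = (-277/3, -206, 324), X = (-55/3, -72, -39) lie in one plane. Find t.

The points are coplanar iff UV · (UW × UX) = 0.
Expanding, this is linear in t: (4400)t + (-633600) = 0.
So t = 144.

144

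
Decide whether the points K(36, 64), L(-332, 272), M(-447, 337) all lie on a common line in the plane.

KL = (-368, 208), KM = (-483, 273).
det[KL; KM] = (-368)(273) − (208)(-483) = 0.
The determinant is zero, so the points are collinear.

Yes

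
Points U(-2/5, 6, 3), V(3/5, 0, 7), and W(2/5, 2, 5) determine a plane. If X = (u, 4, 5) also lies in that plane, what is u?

The plane through U, V, W has equation 4x + (6/5)y + (4/5)z = 8.
Substituting X: (4)u + (44/5) = 8, so u = -1/5.

-1/5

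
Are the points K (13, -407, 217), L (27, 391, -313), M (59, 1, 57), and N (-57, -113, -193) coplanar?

Yes

With K as base: KL = (14, 798, -530), KM = (46, 408, -160), KN = (-70, 294, -410).
KM × KN = (-120240, 30060, 42084).
KL · (KM × KN) = 0.
The scalar triple product vanishes, so the four points are coplanar.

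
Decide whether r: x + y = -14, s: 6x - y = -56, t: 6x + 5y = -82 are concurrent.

No

Intersecting r and s: solving the 2×2 system gives (x, y) = (-10, -4).
Substitute into t: (6)(-10) + (5)(-4) = -80.
But t requires -82 ≠ -80, so the three lines have no common point.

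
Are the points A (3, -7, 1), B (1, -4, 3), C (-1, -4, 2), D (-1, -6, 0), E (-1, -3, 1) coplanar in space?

The plane through A, B, C has normal n = AB × AC = (-3, -6, 6) and equation n·P = 39.
Checking the remaining points: n·D = 39, n·E = 27.
Since n·E = 27 ≠ 39, E is off the plane and the points are not all coplanar.

No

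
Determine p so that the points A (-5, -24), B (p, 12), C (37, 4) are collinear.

Collinearity: (B − A) must be parallel to (C − A) = (42, 28).
Cross-multiplying the components: (p − (-5))·(28) = (36)·(42).
Solving gives p = 49.

49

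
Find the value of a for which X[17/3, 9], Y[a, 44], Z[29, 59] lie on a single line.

The three points are collinear iff det[XY; XZ] = 0.
This determinant is linear in a: (50)a + (-1100) = 0, so a = 22.

22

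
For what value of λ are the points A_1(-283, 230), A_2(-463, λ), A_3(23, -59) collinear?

400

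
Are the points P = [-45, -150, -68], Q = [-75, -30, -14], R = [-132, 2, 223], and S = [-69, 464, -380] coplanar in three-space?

Yes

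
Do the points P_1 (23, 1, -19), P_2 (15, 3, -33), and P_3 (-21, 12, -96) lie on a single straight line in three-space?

Yes

P_1P_2 = (-8, 2, -14), P_1P_3 = (-44, 11, -77).
Each component of P_1P_3 is 11/2 times the corresponding component of P_1P_2, so P_1P_3 = 11/2·P_1P_2 and the points are collinear.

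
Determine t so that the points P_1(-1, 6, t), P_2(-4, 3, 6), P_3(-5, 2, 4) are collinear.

Direction P_2P_3 = (-1, -1, -2). From the x-coordinate of P_1, the parameter along the line is τ = (-1 − (-4))/(-1) = -3.
Then t = 6 + (-3)·(-2) = 12.

12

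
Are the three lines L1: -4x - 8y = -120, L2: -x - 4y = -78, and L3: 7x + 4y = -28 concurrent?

No

Intersecting L1 and L2: solving the 2×2 system gives (x, y) = (-18, 24).
Substitute into L3: (7)(-18) + (4)(24) = -30.
But L3 requires -28 ≠ -30, so the three lines have no common point.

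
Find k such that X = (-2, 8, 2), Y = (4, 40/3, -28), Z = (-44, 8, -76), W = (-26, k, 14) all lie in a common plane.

2/3

Normal to plane XYZ: n = (-416, 1728, 224); plane equation n·P = 15104.
Requiring n·W = 15104: (1728)k + (13952) = 15104.
So k = 2/3.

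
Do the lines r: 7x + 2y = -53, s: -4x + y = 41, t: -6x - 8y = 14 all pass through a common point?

Yes

Lines aᵢx + bᵢy = cᵢ with pairwise distinct directions are concurrent exactly when det[aᵢ bᵢ cᵢ] = 0.
Here the determinant is 0.
It vanishes, so the lines are concurrent at (-9, 5).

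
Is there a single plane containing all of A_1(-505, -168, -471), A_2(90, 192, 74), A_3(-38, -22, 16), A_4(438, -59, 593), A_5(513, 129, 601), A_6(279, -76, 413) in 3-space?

No

The plane through A_1, A_2, A_3 has normal n = A_1A_2 × A_1A_3 = (95750, -35250, -81250) and equation n·P = -4163000.
Checking the remaining points: n·A_4 = -4163000, n·A_5 = -4258750, n·A_6 = -4163000.
Since n·A_5 = -4258750 ≠ -4163000, A_5 is off the plane and the points are not all coplanar.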